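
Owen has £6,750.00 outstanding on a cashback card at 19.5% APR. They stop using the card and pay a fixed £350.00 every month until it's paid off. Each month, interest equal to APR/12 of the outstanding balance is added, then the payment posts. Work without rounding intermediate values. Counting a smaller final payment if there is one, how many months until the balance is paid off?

Monthly rate r = 19.5%/12 = 1.625% = 0.01625.
Recurrence: B ← B·(1+r) − £350.00.
Month 1: interest £109.69; balance after payment £6,509.69.
Month 2: interest £105.78; balance after payment £6,265.47.
Closed form: n = −ln(1 − rB₀/P)/ln(1+r) = −ln(0.68661)/ln(1.01625) ≈ 23.326, so the balance reaches zero during payment 24.

24 months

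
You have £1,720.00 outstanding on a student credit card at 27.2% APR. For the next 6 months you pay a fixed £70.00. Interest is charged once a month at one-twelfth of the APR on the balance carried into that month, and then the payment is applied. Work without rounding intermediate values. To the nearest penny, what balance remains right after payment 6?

£1,523.05

Monthly rate r = 27.2%/12 = 2.26667% = 0.0226667.
Each month: B ← B·(1+r) − £70.00.
Month 1: interest £38.99; balance after payment £1,688.99.
Month 2: interest £38.28; balance after payment £1,657.27.
Month 3: interest £37.56; balance after payment £1,624.84.
Month 4: interest £36.83; balance after payment £1,591.66.
Month 5: interest £36.08; balance after payment £1,557.74.
Month 6: interest £35.31; balance after payment £1,523.05.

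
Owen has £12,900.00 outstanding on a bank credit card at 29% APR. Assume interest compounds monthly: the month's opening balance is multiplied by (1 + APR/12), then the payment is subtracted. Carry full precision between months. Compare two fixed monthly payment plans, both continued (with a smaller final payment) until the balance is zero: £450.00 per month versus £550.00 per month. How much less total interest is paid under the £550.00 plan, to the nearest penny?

£2,972.46

Monthly rate r = 29%/12 = 2.41667% = 0.0241667.
At £450.00/mo: n = ⌈−ln(1 − rB₀/P)/ln(1+r)⌉ = 50 payments (last £191.64); total interest = total paid − £12,900.00 = £9,341.64.
At £550.00/mo: 36 payments (last £19.18); total interest £6,369.18.
Interest saved = £9,341.64 − £6,369.18 = £2,972.46.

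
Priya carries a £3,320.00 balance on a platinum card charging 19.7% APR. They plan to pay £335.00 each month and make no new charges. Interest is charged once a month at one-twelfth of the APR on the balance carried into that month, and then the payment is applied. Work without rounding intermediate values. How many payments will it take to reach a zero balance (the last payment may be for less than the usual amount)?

11 payments

Monthly rate r = 19.7%/12 = 1.64167% = 0.0164167.
Recurrence: B ← B·(1+r) − £335.00.
Month 1: interest £54.50; balance after payment £3,039.50.
Month 2: interest £49.90; balance after payment £2,754.40.
Closed form: n = −ln(1 − rB₀/P)/ln(1+r) = −ln(0.8373)/ln(1.01642) ≈ 10.905, so the balance reaches zero during payment 11.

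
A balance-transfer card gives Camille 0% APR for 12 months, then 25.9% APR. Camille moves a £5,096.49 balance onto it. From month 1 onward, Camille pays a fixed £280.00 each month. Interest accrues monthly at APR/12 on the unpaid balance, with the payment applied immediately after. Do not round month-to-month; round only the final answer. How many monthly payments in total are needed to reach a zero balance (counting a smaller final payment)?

19 payments

Promo months 1–12 at r₀ = 0%/12 = 0; months 13+ at r₁ = 25.9%/12 = 0.0215833.
After month 12 (no interest yet): B = £5,096.49 − 12·£280.00 = £1,736.49.
Then at r₁ with £280.00/mo: n₂ = −ln(1 − r₁·B/P)/ln(1+r₁) ≈ 6.73 → 7 more payments.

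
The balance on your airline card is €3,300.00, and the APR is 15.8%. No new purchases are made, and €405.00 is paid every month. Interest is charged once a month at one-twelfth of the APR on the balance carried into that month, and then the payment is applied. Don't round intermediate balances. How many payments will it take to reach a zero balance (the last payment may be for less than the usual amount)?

9 months

Monthly rate r = 15.8%/12 = 1.31667% = 0.0131667.
Recurrence: B ← B·(1+r) − €405.00.
Month 1: interest €43.45; balance after payment €2,938.45.
Month 2: interest €38.69; balance after payment €2,572.14.
Closed form: n = −ln(1 − rB₀/P)/ln(1+r) = −ln(0.89272)/ln(1.01317) ≈ 8.676, so the balance reaches zero during payment 9.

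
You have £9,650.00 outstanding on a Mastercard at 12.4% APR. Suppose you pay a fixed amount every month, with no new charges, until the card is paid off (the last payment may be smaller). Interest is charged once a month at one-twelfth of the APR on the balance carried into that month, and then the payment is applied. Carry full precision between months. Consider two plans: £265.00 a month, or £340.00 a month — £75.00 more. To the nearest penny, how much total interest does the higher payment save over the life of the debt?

Monthly rate r = 12.4%/12 = 1.03333% = 0.0103333.
At £265.00/mo: n = ⌈−ln(1 − rB₀/P)/ln(1+r)⌉ = 46 payments (last £243.82); total interest = total paid − £9,650.00 = £2,518.82.
At £340.00/mo: 34 payments (last £260.82); total interest £1,830.82.
Interest saved = £2,518.82 − £1,830.82 = £688.00.

£688.00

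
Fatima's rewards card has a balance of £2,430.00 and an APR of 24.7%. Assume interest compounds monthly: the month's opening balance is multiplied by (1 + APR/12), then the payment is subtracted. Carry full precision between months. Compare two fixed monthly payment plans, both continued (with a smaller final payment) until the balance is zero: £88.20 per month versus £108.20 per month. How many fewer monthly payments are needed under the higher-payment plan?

Monthly rate r = 24.7%/12 = 2.05833% = 0.0205833.
At £88.20/mo: n = ⌈−ln(1 − rB₀/P)/ln(1+r)⌉ = 42 payments (last £8.22); total interest = total paid − £2,430.00 = £1,194.42.
At £108.20/mo: 31 payments (last £48.95); total interest £864.95.
Payments saved = 42 − 31 = 11.

11 fewer payments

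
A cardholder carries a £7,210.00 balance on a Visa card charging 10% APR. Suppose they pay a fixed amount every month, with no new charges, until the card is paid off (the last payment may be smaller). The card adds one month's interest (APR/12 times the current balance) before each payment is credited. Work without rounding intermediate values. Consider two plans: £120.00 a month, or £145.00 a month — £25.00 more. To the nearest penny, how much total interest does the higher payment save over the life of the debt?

£694.06

Monthly rate r = 10%/12 = 0.833333% = 0.00833333.
At £120.00/mo: n = ⌈−ln(1 − rB₀/P)/ln(1+r)⌉ = 84 payments (last £83.05); total interest = total paid − £7,210.00 = £2,833.05.
At £145.00/mo: 65 payments (last £68.99); total interest £2,138.99.
Interest saved = £2,833.05 − £2,138.99 = £694.06.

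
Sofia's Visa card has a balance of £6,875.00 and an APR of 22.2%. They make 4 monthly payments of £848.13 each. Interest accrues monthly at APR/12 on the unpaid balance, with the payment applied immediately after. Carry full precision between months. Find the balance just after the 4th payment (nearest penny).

Monthly rate r = 22.2%/12 = 1.85% = 0.0185.
Each month: B ← B·(1+r) − £848.13.
Month 1: interest £127.19; balance after payment £6,154.06.
Month 2: interest £113.85; balance after payment £5,419.78.
Month 3: interest £100.27; balance after payment £4,671.91.
Month 4: interest £86.43; balance after payment £3,910.21.

£3,910.21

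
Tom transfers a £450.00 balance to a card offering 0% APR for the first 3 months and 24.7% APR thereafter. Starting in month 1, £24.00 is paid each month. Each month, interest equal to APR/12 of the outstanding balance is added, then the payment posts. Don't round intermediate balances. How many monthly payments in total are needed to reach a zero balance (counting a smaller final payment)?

Promo months 1–3 at r₀ = 0%/12 = 0; months 4+ at r₁ = 24.7%/12 = 0.0205833.
After month 3 (no interest yet): B = £450.00 − 3·£24.00 = £378.00.
Then at r₁ with £24.00/mo: n₂ = −ln(1 − r₁·B/P)/ln(1+r₁) ≈ 19.23 → 20 more payments.

23 payments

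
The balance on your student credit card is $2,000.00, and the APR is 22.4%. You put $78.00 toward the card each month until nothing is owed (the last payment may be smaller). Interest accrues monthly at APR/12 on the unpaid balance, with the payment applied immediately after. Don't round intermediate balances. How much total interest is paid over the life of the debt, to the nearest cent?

Monthly rate r = 22.4%/12 = 1.86667% = 0.0186667.
Payoff takes n = ⌈−ln(1 − rB₀/P)/ln(1+r)⌉ = ⌈35.216⌉ = 36 payments; the last is $16.95.
Total paid = 35·$78.00 + $16.95 = $2,746.95.
Total interest = total paid − principal = $2,746.95 − $2,000.00 = $746.95.

$746.95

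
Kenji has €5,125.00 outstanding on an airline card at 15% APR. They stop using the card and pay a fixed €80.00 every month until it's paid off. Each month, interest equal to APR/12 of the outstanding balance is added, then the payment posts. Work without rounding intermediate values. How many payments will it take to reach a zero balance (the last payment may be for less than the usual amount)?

130 payments

Monthly rate r = 15%/12 = 1.25% = 0.0125.
Recurrence: B ← B·(1+r) − €80.00.
Month 1: interest €64.06; balance after payment €5,109.06.
Month 2: interest €63.86; balance after payment €5,092.93.
Closed form: n = −ln(1 − rB₀/P)/ln(1+r) = −ln(0.19922)/ln(1.0125) ≈ 129.873, so the balance reaches zero during payment 130.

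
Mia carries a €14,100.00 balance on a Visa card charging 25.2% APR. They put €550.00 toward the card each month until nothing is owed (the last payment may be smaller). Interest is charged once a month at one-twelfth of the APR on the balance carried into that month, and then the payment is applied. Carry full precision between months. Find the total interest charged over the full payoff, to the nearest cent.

Monthly rate r = 25.2%/12 = 2.1% = 0.021.
Payoff takes n = ⌈−ln(1 − rB₀/P)/ln(1+r)⌉ = ⌈37.194⌉ = 38 payments; the last is €107.38.
Total paid = 37·€550.00 + €107.38 = €20,457.38.
Total interest = total paid − principal = €20,457.38 − €14,100.00 = €6,357.38.

€6,357.38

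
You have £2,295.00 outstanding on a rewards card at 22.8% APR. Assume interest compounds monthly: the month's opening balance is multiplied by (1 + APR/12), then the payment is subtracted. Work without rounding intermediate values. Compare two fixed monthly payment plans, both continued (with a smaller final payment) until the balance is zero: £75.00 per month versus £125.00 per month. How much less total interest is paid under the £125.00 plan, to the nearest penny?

£620.93

Monthly rate r = 22.8%/12 = 1.9% = 0.019.
At £75.00/mo: n = ⌈−ln(1 − rB₀/P)/ln(1+r)⌉ = 47 payments (last £20.22); total interest = total paid − £2,295.00 = £1,175.22.
At £125.00/mo: 23 payments (last £99.29); total interest £554.29.
Interest saved = £1,175.22 − £554.29 = £620.93.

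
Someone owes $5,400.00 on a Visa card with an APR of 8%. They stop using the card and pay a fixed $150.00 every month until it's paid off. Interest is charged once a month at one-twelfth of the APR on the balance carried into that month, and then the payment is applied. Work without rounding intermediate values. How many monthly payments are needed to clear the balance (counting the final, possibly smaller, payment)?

Monthly rate r = 8%/12 = 0.666667% = 0.00666667.
Recurrence: B ← B·(1+r) − $150.00.
Month 1: interest $36.00; balance after payment $5,286.00.
Month 2: interest $35.24; balance after payment $5,171.24.
Closed form: n = −ln(1 − rB₀/P)/ln(1+r) = −ln(0.76)/ln(1.00667) ≈ 41.303, so the balance reaches zero during payment 42.

42 payments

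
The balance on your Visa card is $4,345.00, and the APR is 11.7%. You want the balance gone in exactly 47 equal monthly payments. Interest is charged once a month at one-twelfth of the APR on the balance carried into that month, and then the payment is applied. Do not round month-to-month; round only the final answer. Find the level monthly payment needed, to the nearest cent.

Monthly rate r = 11.7%/12 = 0.975% = 0.00975.
Level-payment amortization: P = B₀·r / (1 − (1+r)^(−n)) = 4345.00·0.00975 / (1 − 1.00975^(−47)).
Denominator 1 − (1+r)^(−47) = 0.36620546.
P = 42.3638 / 0.36620546 ≈ 115.68.

$115.68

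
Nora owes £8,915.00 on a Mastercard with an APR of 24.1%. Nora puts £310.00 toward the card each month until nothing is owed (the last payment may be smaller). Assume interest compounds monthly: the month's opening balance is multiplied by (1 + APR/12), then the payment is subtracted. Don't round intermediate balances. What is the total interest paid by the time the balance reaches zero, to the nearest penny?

£4,519.78

Monthly rate r = 24.1%/12 = 2.00833% = 0.0200833.
Payoff takes n = ⌈−ln(1 − rB₀/P)/ln(1+r)⌉ = ⌈43.336⌉ = 44 payments; the last is £104.78.
Total paid = 43·£310.00 + £104.78 = £13,434.78.
Total interest = total paid − principal = £13,434.78 − £8,915.00 = £4,519.78.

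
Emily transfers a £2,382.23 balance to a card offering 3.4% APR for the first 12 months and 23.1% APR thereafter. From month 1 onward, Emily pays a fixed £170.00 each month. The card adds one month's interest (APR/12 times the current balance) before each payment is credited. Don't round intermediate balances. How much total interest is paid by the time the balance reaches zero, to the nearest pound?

£63

Promo months 1–12 at r₀ = 3.4%/12 = 0.00283333; months 13+ at r₁ = 23.1%/12 = 0.01925.
After month 12: iterate B ← B·(1+r₀) − £170.00 for 12 months → £392.41.
Then at r₁ with £170.00/mo: n₂ = −ln(1 − r₁·B/P)/ln(1+r₁) ≈ 2.38 → 3 more payments.
Total paid = 14·£170.00 + £65.63 = £2,445.63; interest = £2,445.63 − £2,382.23 = £63.40.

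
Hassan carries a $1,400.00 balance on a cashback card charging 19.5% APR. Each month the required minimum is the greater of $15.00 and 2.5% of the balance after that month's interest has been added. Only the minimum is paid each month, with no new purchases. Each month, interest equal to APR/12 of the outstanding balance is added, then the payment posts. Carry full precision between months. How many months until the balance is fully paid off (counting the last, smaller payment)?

158 months

Monthly rate r = 19.5%/12 = 1.625% = 0.01625.
While 2.5% of the post-interest balance exceeds $15.00, each month B ← (B·(1+r))·(1 − 0.025), i.e. B shrinks by the factor (1+r)·0.975 = 0.99084.
This holds for months 1–94. Entering month 95 the balance is $589.68; 2.5% of the post-interest balance is now below $15.00, so the flat $15.00 minimum applies from here.
From month 95 a fixed $15.00 at rate r clears $589.68 in 64 more payments. Total: 94 + 64 = 158 months.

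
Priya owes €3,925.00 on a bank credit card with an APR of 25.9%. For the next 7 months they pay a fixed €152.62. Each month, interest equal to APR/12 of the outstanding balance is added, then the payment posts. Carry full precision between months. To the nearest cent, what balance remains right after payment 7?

Monthly rate r = 25.9%/12 = 2.15833% = 0.0215833.
Each month: B ← B·(1+r) − €152.62.
Month 1: interest €84.71; balance after payment €3,857.09.
Month 2: interest €83.25; balance after payment €3,787.72.
Month 3: interest €81.75; balance after payment €3,716.86.
Month 4: interest €80.22; balance after payment €3,644.46.
Month 5: interest €78.66; balance after payment €3,570.50.
Month 6: interest €77.06; balance after payment €3,494.94.
Month 7: interest €75.43; balance after payment €3,417.75.

€3,417.75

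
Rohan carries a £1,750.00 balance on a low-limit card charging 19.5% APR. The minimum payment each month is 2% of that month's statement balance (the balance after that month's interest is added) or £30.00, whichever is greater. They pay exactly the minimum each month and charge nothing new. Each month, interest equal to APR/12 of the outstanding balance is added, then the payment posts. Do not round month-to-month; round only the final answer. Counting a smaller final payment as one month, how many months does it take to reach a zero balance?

142 months

Monthly rate r = 19.5%/12 = 1.625% = 0.01625.
While 2% of the post-interest balance exceeds £30.00, each month B ← (B·(1+r))·(1 − 0.02), i.e. B shrinks by the factor (1+r)·0.98 = 0.99593.
This holds for months 1–42. Entering month 43 the balance is £1,474.20; 2% of the post-interest balance is now below £30.00, so the flat £30.00 minimum applies from here.
From month 43 a fixed £30.00 at rate r clears £1,474.20 in 100 more payments. Total: 42 + 100 = 142 months.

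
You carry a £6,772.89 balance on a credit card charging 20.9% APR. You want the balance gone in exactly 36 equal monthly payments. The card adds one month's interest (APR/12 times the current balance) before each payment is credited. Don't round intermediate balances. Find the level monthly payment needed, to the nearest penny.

£254.82

Monthly rate r = 20.9%/12 = 1.74167% = 0.0174167.
Level-payment amortization: P = B₀·r / (1 − (1+r)^(−n)) = 6772.89·0.0174167 / (1 − 1.01742^(−36)).
Denominator 1 − (1+r)^(−36) = 0.462916905.
P = 117.961 / 0.462916905 ≈ 254.82.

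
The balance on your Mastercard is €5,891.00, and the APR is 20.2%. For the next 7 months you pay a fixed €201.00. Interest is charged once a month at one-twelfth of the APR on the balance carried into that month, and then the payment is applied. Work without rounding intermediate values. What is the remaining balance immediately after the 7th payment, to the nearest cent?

€5,141.13

Monthly rate r = 20.2%/12 = 1.68333% = 0.0168333.
Each month: B ← B·(1+r) − €201.00.
Month 1: interest €99.17; balance after payment €5,789.17.
Month 2: interest €97.45; balance after payment €5,685.62.
Month 3: interest €95.71; balance after payment €5,580.32.
Month 4: interest €93.94; balance after payment €5,473.26.
Month 5: interest €92.13; balance after payment €5,364.39.
Month 6: interest €90.30; balance after payment €5,253.69.
Month 7: interest €88.44; balance after payment €5,141.13.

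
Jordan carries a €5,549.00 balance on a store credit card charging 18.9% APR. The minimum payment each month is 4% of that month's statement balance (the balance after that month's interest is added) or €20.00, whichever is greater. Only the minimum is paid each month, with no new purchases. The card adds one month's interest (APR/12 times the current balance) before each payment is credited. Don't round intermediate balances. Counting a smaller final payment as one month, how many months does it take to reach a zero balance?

128 months

Monthly rate r = 18.9%/12 = 1.575% = 0.01575.
While 4% of the post-interest balance exceeds €20.00, each month B ← (B·(1+r))·(1 − 0.04), i.e. B shrinks by the factor (1+r)·0.96 = 0.97512.
This holds for months 1–97. Entering month 98 the balance is €481.78; 4% of the post-interest balance is now below €20.00, so the flat €20.00 minimum applies from here.
From month 98 a fixed €20.00 at rate r clears €481.78 in 31 more payments. Total: 97 + 31 = 128 months.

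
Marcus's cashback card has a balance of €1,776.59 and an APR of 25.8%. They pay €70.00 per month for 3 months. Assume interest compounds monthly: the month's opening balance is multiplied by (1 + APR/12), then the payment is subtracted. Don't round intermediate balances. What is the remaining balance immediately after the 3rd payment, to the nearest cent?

Monthly rate r = 25.8%/12 = 2.15% = 0.0215.
Each month: B ← B·(1+r) − €70.00.
Month 1: interest €38.20; balance after payment €1,744.79.
Month 2: interest €37.51; balance after payment €1,712.30.
Month 3: interest €36.81; balance after payment €1,679.11.

€1,679.11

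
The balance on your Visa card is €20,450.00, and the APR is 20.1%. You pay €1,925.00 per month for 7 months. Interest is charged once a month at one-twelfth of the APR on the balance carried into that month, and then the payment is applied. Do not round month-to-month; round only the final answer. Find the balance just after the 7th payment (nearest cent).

Monthly rate r = 20.1%/12 = 1.675% = 0.01675.
Each month: B ← B·(1+r) − €1,925.00.
Month 1: interest €342.54; balance after payment €18,867.54.
Month 2: interest €316.03; balance after payment €17,258.57.
Month 3: interest €289.08; balance after payment €15,622.65.
Month 4: interest €261.68; balance after payment €13,959.33.
Month 5: interest €233.82; balance after payment €12,268.15.
Month 6: interest €205.49; balance after payment €10,548.64.
Month 7: interest €176.69; balance after payment €8,800.33.

€8,800.33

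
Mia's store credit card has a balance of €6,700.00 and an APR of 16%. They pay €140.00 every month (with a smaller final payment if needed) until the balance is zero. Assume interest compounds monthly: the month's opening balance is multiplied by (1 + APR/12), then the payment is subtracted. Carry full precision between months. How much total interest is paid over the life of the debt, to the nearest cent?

Monthly rate r = 16%/12 = 1.33333% = 0.0133333.
Payoff takes n = ⌈−ln(1 − rB₀/P)/ln(1+r)⌉ = ⌈76.735⌉ = 77 payments; the last is €103.10.
Total paid = 76·€140.00 + €103.10 = €10,743.10.
Total interest = total paid − principal = €10,743.10 − €6,700.00 = €4,043.10.

€4,043.10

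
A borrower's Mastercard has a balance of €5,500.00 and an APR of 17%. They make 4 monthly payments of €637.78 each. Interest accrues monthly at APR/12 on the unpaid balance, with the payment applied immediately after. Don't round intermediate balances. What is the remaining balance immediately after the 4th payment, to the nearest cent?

€3,212.51

Monthly rate r = 17%/12 = 1.41667% = 0.0141667.
Each month: B ← B·(1+r) − €637.78.
Month 1: interest €77.92; balance after payment €4,940.14.
Month 2: interest €69.99; balance after payment €4,372.34.
Month 3: interest €61.94; balance after payment €3,796.50.
Month 4: interest €53.78; balance after payment €3,212.51.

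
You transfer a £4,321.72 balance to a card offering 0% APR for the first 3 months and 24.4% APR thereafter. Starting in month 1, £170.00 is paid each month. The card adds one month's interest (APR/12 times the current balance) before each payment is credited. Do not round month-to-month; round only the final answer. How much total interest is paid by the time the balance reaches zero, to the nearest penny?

£1,328.81

Promo months 1–3 at r₀ = 0%/12 = 0; months 4+ at r₁ = 24.4%/12 = 0.0203333.
After month 3 (no interest yet): B = £4,321.72 − 3·£170.00 = £3,811.72.
Then at r₁ with £170.00/mo: n₂ = −ln(1 − r₁·B/P)/ln(1+r₁) ≈ 30.24 → 31 more payments.
Total paid = 33·£170.00 + £40.53 = £5,650.53; interest = £5,650.53 − £4,321.72 = £1,328.81.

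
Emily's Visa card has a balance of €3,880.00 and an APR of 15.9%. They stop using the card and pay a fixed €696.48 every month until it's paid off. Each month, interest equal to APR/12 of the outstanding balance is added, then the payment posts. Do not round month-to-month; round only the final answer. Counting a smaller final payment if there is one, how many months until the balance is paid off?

Monthly rate r = 15.9%/12 = 1.325% = 0.01325.
Recurrence: B ← B·(1+r) − €696.48.
Month 1: interest €51.41; balance after payment €3,234.93.
Month 2: interest €42.86; balance after payment €2,581.31.
Month 3: interest €34.20; balance after payment €1,919.04.
Month 4: interest €25.43; balance after payment €1,247.98.
Month 5: interest €16.54; balance after payment €568.04.
Month 6: interest €7.53; balance after payment €0.00.

6 payments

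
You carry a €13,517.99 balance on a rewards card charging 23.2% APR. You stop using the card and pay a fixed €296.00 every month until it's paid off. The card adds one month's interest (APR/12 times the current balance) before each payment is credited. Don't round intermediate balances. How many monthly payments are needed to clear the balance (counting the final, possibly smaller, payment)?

113 months

Monthly rate r = 23.2%/12 = 1.93333% = 0.0193333.
Recurrence: B ← B·(1+r) − €296.00.
Month 1: interest €261.35; balance after payment €13,483.34.
Month 2: interest €260.68; balance after payment €13,448.02.
Closed form: n = −ln(1 − rB₀/P)/ln(1+r) = −ln(0.11707)/ln(1.01933) ≈ 112.017, so the balance reaches zero during payment 113.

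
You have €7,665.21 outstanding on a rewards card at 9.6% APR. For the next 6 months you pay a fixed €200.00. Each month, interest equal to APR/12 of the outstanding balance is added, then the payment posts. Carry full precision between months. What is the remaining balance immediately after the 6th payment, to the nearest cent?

€6,816.32

Monthly rate r = 9.6%/12 = 0.8% = 0.008.
Each month: B ← B·(1+r) − €200.00.
Month 1: interest €61.32; balance after payment €7,526.53.
Month 2: interest €60.21; balance after payment €7,386.74.
Month 3: interest €59.09; balance after payment €7,245.84.
Month 4: interest €57.97; balance after payment €7,103.80.
Month 5: interest €56.83; balance after payment €6,960.64.
Month 6: interest €55.69; balance after payment €6,816.32.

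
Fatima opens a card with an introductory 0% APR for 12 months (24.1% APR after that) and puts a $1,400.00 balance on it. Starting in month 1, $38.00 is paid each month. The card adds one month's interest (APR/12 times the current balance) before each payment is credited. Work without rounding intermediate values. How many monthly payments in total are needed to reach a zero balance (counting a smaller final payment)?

47 payments

Promo months 1–12 at r₀ = 0%/12 = 0; months 13+ at r₁ = 24.1%/12 = 0.0200833.
After month 12 (no interest yet): B = $1,400.00 − 12·$38.00 = $944.00.
Then at r₁ with $38.00/mo: n₂ = −ln(1 − r₁·B/P)/ln(1+r₁) ≈ 34.75 → 35 more payments.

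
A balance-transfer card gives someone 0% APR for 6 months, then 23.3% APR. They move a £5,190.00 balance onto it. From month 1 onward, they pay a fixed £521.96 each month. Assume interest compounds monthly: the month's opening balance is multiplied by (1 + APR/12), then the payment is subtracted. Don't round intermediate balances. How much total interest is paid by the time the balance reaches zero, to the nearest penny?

Promo months 1–6 at r₀ = 0%/12 = 0; months 7+ at r₁ = 23.3%/12 = 0.0194167.
After month 6 (no interest yet): B = £5,190.00 − 6·£521.96 = £2,058.24.
Then at r₁ with £521.96/mo: n₂ = −ln(1 − r₁·B/P)/ln(1+r₁) ≈ 4.14 → 5 more payments.
Total paid = 10·£521.96 + £74.80 = £5,294.40; interest = £5,294.40 − £5,190.00 = £104.40.

£104.40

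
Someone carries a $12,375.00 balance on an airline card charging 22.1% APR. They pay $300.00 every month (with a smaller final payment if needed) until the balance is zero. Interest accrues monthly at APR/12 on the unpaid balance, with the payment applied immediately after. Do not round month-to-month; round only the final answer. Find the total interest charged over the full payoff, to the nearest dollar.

$11,064

Monthly rate r = 22.1%/12 = 1.84167% = 0.0184167.
Payoff takes n = ⌈−ln(1 − rB₀/P)/ln(1+r)⌉ = ⌈78.131⌉ = 79 payments; the last is $39.48.
Total paid = 78·$300.00 + $39.48 = $23,439.48.
Total interest = total paid − principal = $23,439.48 − $12,375.00 = $11,064.48.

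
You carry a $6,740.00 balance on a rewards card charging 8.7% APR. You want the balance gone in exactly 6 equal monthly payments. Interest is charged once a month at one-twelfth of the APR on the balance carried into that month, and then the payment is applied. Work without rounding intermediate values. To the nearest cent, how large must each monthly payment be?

Monthly rate r = 8.7%/12 = 0.725% = 0.00725.
Level-payment amortization: P = B₀·r / (1 − (1+r)^(−n)) = 6740.00·0.00725 / (1 − 1.00725^(−6)).
Denominator 1 − (1+r)^(−6) = 0.0424171847.
P = 48.865 / 0.0424171847 ≈ 1152.01.

$1,152.01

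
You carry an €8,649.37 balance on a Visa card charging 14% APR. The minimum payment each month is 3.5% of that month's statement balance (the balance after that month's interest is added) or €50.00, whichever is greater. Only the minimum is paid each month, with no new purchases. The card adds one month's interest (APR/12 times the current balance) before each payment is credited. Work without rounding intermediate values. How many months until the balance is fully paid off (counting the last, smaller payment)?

Monthly rate r = 14%/12 = 1.16667% = 0.0116667.
While 3.5% of the post-interest balance exceeds €50.00, each month B ← (B·(1+r))·(1 − 0.035), i.e. B shrinks by the factor (1+r)·0.965 = 0.97626.
This holds for months 1–76. Entering month 77 the balance is €1,392.85; 3.5% of the post-interest balance is now below €50.00, so the flat €50.00 minimum applies from here.
From month 77 a fixed €50.00 at rate r clears €1,392.85 in 34 more payments. Total: 76 + 34 = 110 months.

110 months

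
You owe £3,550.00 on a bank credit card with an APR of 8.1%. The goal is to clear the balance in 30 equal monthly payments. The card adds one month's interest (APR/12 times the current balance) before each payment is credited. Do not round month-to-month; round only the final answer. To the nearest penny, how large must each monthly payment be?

Monthly rate r = 8.1%/12 = 0.675% = 0.00675.
Level-payment amortization: P = B₀·r / (1 − (1+r)^(−n)) = 3550.00·0.00675 / (1 − 1.00675^(−30)).
Denominator 1 − (1+r)^(−30) = 0.182757673.
P = 23.9625 / 0.182757673 ≈ 131.12.

£131.12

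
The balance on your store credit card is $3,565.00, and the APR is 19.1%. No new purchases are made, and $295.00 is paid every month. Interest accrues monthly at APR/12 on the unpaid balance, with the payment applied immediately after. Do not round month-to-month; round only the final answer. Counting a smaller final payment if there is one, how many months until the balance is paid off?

Monthly rate r = 19.1%/12 = 1.59167% = 0.0159167.
Recurrence: B ← B·(1+r) − $295.00.
Month 1: interest $56.74; balance after payment $3,326.74.
Month 2: interest $52.95; balance after payment $3,084.69.
Closed form: n = −ln(1 − rB₀/P)/ln(1+r) = −ln(0.80765)/ln(1.01592) ≈ 13.528, so the balance reaches zero during payment 14.

14 months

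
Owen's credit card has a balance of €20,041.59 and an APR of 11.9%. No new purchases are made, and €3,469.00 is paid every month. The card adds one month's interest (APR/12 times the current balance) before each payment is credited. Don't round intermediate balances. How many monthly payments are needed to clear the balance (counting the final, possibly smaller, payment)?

6 payments

Monthly rate r = 11.9%/12 = 0.991667% = 0.00991667.
Recurrence: B ← B·(1+r) − €3,469.00.
Month 1: interest €198.75; balance after payment €16,771.34.
Month 2: interest €166.32; balance after payment €13,468.65.
Month 3: interest €133.56; balance after payment €10,133.22.
Month 4: interest €100.49; balance after payment €6,764.70.
Month 5: interest €67.08; balance after payment €3,362.79.
Month 6: interest €33.35; balance after payment €0.00.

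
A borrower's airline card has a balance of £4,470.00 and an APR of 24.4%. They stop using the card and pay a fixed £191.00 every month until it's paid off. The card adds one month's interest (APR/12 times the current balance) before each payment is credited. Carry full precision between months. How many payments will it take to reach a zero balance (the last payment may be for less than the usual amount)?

33 months

Monthly rate r = 24.4%/12 = 2.03333% = 0.0203333.
Recurrence: B ← B·(1+r) − £191.00.
Month 1: interest £90.89; balance after payment £4,369.89.
Month 2: interest £88.85; balance after payment £4,267.74.
Closed form: n = −ln(1 − rB₀/P)/ln(1+r) = −ln(0.52414)/ln(1.02033) ≈ 32.093, so the balance reaches zero during payment 33.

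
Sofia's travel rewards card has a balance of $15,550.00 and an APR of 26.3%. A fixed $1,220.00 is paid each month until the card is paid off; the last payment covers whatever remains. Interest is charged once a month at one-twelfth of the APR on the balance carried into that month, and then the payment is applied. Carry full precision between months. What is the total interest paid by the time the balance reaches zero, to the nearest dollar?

Monthly rate r = 26.3%/12 = 2.19167% = 0.0219167.
Payoff takes n = ⌈−ln(1 − rB₀/P)/ln(1+r)⌉ = ⌈15.111⌉ = 16 payments; the last is $136.32.
Total paid = 15·$1,220.00 + $136.32 = $18,436.32.
Total interest = total paid − principal = $18,436.32 − $15,550.00 = $2,886.32.

$2,886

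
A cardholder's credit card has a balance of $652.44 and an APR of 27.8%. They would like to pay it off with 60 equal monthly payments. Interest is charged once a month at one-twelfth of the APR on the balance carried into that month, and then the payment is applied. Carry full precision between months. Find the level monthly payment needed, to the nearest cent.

$20.24

Monthly rate r = 27.8%/12 = 2.31667% = 0.0231667.
Level-payment amortization: P = B₀·r / (1 − (1+r)^(−n)) = 652.44·0.0231667 / (1 − 1.02317^(−60)).
Denominator 1 − (1+r)^(−60) = 0.746943778.
P = 15.1149 / 0.746943778 ≈ 20.24.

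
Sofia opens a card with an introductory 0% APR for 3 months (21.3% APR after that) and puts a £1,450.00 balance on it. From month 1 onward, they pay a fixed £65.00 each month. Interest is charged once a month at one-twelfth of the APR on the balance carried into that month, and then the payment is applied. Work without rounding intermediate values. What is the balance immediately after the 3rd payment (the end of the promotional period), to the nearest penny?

Promo months 1–3 at r₀ = 0%/12 = 0; months 4+ at r₁ = 21.3%/12 = 0.01775.
After month 3 (no interest yet): B = £1,450.00 − 3·£65.00 = £1,255.00.

£1,255.00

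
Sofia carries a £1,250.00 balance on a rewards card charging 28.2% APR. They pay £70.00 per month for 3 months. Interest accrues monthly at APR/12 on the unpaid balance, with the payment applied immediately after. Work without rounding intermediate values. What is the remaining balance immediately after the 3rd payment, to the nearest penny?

£1,125.24

Monthly rate r = 28.2%/12 = 2.35% = 0.0235.
Each month: B ← B·(1+r) − £70.00.
Month 1: interest £29.38; balance after payment £1,209.38.
Month 2: interest £28.42; balance after payment £1,167.80.
Month 3: interest £27.44; balance after payment £1,125.24.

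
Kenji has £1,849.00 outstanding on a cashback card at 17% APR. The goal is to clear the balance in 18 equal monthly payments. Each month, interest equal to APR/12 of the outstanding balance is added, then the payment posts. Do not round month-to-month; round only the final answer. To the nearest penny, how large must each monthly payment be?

Monthly rate r = 17%/12 = 1.41667% = 0.0141667.
Level-payment amortization: P = B₀·r / (1 − (1+r)^(−n)) = 1849.00·0.0141667 / (1 − 1.01417^(−18)).
Denominator 1 − (1+r)^(−18) = 0.223695648.
P = 26.1942 / 0.223695648 ≈ 117.10.

£117.10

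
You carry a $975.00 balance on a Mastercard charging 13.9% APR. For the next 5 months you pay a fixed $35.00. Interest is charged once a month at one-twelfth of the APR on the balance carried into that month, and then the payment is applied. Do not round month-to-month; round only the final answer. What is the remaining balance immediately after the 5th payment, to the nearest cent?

Monthly rate r = 13.9%/12 = 1.15833% = 0.0115833.
Each month: B ← B·(1+r) − $35.00.
Month 1: interest $11.29; balance after payment $951.29.
Month 2: interest $11.02; balance after payment $927.31.
Month 3: interest $10.74; balance after payment $903.05.
Month 4: interest $10.46; balance after payment $878.51.
Month 5: interest $10.18; balance after payment $853.69.

$853.69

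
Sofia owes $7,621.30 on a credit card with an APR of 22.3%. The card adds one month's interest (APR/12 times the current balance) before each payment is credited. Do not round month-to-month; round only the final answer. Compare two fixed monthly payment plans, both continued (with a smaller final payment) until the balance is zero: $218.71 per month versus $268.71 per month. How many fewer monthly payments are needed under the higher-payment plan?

16 fewer payments

Monthly rate r = 22.3%/12 = 1.85833% = 0.0185833.
At $218.71/mo: n = ⌈−ln(1 − rB₀/P)/ln(1+r)⌉ = 57 payments (last $140.35); total interest = total paid − $7,621.30 = $4,766.81.
At $268.71/mo: 41 payments (last $180.03); total interest $3,307.13.
Payments saved = 57 − 41 = 16.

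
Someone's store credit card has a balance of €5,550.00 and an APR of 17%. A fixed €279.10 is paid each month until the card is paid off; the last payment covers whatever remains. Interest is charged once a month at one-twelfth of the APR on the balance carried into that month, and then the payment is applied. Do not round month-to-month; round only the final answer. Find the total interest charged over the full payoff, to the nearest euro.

Monthly rate r = 17%/12 = 1.41667% = 0.0141667.
Payoff takes n = ⌈−ln(1 − rB₀/P)/ln(1+r)⌉ = ⌈23.521⌉ = 24 payments; the last is €145.99.
Total paid = 23·€279.10 + €145.99 = €6,565.29.
Total interest = total paid − principal = €6,565.29 − €5,550.00 = €1,015.29.

€1,015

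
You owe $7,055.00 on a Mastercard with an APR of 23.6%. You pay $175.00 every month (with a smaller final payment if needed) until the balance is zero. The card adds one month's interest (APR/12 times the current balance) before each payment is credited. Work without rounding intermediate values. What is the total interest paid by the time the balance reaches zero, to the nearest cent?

Monthly rate r = 23.6%/12 = 1.96667% = 0.0196667.
Payoff takes n = ⌈−ln(1 − rB₀/P)/ln(1+r)⌉ = ⌈80.834⌉ = 81 payments; the last is $146.15.
Total paid = 80·$175.00 + $146.15 = $14,146.15.
Total interest = total paid − principal = $14,146.15 − $7,055.00 = $7,091.15.

$7,091.15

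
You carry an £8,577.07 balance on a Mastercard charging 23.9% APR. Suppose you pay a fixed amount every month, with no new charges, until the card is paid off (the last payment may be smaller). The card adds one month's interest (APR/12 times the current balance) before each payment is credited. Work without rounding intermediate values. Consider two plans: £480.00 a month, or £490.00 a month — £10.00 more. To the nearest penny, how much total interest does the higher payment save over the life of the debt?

£55.62

Monthly rate r = 23.9%/12 = 1.99167% = 0.0199167.
At £480.00/mo: n = ⌈−ln(1 − rB₀/P)/ln(1+r)⌉ = 23 payments (last £147.62); total interest = total paid − £8,577.07 = £2,130.55.
At £490.00/mo: 22 payments (last £362.00); total interest £2,074.93.
Interest saved = £2,130.55 − £2,074.93 = £55.62.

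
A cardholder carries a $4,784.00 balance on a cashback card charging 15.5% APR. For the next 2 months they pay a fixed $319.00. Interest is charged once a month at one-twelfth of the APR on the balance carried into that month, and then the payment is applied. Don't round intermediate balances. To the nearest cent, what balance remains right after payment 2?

$4,266.26

Monthly rate r = 15.5%/12 = 1.29167% = 0.0129167.
Each month: B ← B·(1+r) − $319.00.
Month 1: interest $61.79; balance after payment $4,526.79.
Month 2: interest $58.47; balance after payment $4,266.26.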